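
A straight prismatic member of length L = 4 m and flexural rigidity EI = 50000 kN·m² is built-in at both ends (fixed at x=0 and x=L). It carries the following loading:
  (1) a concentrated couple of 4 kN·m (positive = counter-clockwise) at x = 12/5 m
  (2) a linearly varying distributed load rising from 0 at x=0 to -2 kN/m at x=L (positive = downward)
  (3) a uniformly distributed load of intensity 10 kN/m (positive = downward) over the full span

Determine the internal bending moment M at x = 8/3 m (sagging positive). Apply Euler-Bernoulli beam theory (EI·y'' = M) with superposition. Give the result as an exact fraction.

Load 1 — applied couple M₀=4 kN·m at a=12/5 m (b=L-a=8/5):
  M_1 = R_Ax - M_A - M₀  [x>a] with R_A=36/25, M_A=32/25 = (36/25)·(8/3) - (32/25) - 4 = -36/25 kN·m
Load 2 — triangular load w₀=-2 kN/m (0→w₀ over full span):
  M_2 = 3w₀Lx/20 - w₀L²/30 - w₀x³/(6L) = 3·(-2)·4·(8/3)/20 - (-2)·4²/30 - (-2)·(8/3)³/(6·4) = -224/405 kN·m
Load 3 — uniform load w=10 kN/m over full span:
  M_3 = wLx/2 - wL²/12 - wx²/2 = 10·4·(8/3)/2 - 10·4²/12 - 10·(8/3)²/2 = 40/9 kN·m
Superposition: M = Σ M_i = 4964/2025 kN·m ≈ 2.451358 kN·m

M(8/3) = 4964/2025 kN·m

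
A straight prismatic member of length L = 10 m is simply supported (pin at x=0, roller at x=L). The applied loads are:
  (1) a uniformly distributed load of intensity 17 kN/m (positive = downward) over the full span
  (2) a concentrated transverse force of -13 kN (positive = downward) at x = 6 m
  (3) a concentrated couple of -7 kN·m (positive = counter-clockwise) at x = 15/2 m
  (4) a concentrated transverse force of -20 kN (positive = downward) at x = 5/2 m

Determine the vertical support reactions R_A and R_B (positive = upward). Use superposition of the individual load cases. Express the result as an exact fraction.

R_A = 641/10 kN, R_B = 729/10 kN

Load 1 — uniform load w=17 kN/m over full span:
  R_A = wL/2 = 17·10/2 = 85 kN
  R_B = wL/2 = 17·10/2 = 85 kN
Load 2 — point force P=-13 kN at a=6 m (b=L-a=4):
  R_A = Pb/L = (-13)·4/10 = -26/5 kN
  R_B = Pa/L = (-13)·6/10 = -39/5 kN
Load 3 — applied couple M₀=-7 kN·m at a=15/2 m (b=L-a=5/2):
  R_A = M₀/L = (-7)/10 = -7/10 kN
  R_B = -M₀/L = -(-7)/10 = 7/10 kN
Load 4 — point force P=-20 kN at a=5/2 m (b=L-a=15/2):
  R_A = Pb/L = (-20)·(15/2)/10 = -15 kN
  R_B = Pa/L = (-20)·(5/2)/10 = -5 kN
Superposition: R_A = 641/10 kN, R_B = 729/10 kN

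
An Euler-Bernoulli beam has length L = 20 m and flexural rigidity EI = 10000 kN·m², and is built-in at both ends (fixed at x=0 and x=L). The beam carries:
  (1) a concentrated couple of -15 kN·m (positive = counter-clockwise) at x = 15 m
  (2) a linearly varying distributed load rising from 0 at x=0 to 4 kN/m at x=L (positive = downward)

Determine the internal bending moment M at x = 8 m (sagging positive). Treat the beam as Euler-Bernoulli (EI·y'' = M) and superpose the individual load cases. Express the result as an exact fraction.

Load 1 — applied couple M₀=-15 kN·m at a=15 m (b=L-a=5):
  M_1 = R_Ax - M_A  [x≤a] with R_A=-27/32, M_A=-75/16 = (-27/32)·8 - (-75/16) = -33/16 kN·m
Load 2 — triangular load w₀=4 kN/m (0→w₀ over full span):
  M_2 = 3w₀Lx/20 - w₀L²/30 - w₀x³/(6L) = 3·4·20·8/20 - 4·20²/30 - 4·8³/(6·20) = 128/5 kN·m
Superposition: M = Σ M_i = 1883/80 kN·m ≈ 23.537500 kN·m

M(8) = 1883/80 kN·m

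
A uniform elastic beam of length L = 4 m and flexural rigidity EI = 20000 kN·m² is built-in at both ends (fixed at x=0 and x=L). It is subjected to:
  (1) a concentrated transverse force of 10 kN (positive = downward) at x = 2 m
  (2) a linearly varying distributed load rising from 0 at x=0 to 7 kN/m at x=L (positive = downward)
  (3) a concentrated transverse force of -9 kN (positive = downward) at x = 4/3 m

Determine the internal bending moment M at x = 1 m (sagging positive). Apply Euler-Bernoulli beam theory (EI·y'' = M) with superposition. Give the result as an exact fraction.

Load 1 — point force P=10 kN at a=2 m (b=L-a=2):
  M_1 = Pb²(3a+b)x/L³ - Pab²/L²  [x≤a] = 10·2²·(3·2+2)·1/4³ - 10·2·2²/4² = 0 kN·m
Load 2 — triangular load w₀=7 kN/m (0→w₀ over full span):
  M_2 = 3w₀Lx/20 - w₀L²/30 - w₀x³/(6L) = 3·7·4·1/20 - 7·4²/30 - 7·1³/(6·4) = 7/40 kN·m
Load 3 — point force P=-9 kN at a=4/3 m (b=L-a=8/3):
  M_3 = Pb²(3a+b)x/L³ - Pab²/L²  [x≤a] = (-9)·(8/3)²·(3·(4/3)+(8/3))·1/4³ - (-9)·(4/3)·(8/3)²/4² = -4/3 kN·m
Superposition: M = Σ M_i = -139/120 kN·m ≈ -1.158333 kN·m

M(1) = -139/120 kN·m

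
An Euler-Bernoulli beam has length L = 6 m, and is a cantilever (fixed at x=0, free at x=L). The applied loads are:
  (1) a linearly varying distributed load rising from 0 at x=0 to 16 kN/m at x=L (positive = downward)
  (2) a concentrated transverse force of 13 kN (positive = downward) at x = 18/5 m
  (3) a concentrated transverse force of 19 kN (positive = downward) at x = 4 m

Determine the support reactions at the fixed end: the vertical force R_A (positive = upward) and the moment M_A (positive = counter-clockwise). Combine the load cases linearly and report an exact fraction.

Load 1 — triangular load w₀=16 kN/m (0→w₀ over full span):
  R_A = w₀L/2 = 16·6/2 = 48 kN
  M_A = w₀L²/3 = 16·6²/3 = 192 kN·m
Load 2 — point force P=13 kN at a=18/5 m (b=L-a=12/5):
  R_A = P = 13 kN
  M_A = Pa = 13·(18/5) = 234/5 kN·m
Load 3 — point force P=19 kN at a=4 m (b=L-a=2):
  R_A = P = 19 kN
  M_A = Pa = 19·4 = 76 kN·m
Superposition: R_A = 80 kN, M_A = 1574/5 kN·m

R_A = 80 kN, M_A = 1574/5 kN·m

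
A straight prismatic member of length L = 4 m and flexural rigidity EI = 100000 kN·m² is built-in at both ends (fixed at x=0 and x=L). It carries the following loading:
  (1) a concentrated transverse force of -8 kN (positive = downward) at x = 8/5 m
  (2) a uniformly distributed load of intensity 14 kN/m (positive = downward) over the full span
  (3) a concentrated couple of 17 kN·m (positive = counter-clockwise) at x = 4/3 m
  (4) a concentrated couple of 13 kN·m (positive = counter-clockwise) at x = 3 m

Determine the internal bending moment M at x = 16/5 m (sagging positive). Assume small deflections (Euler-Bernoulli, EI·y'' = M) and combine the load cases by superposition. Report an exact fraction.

M(16/5) = -124699/30000 kN·m

Load 1 — point force P=-8 kN at a=8/5 m (b=L-a=12/5):
  M_1 = Pa²(a+3b)(L-x)/L³ - Pa²b/L²  [x>a] = (-8)·(8/5)²·((8/5)+3·(12/5))·(4-(16/5))/4³ - (-8)·(8/5)²·(12/5)/4² = 512/625 kN·m
Load 2 — uniform load w=14 kN/m over full span:
  M_2 = wLx/2 - wL²/12 - wx²/2 = 14·4·(16/5)/2 - 14·4²/12 - 14·(16/5)²/2 = -56/75 kN·m
Load 3 — applied couple M₀=17 kN·m at a=4/3 m (b=L-a=8/3):
  M_3 = R_Ax - M_A - M₀  [x>a] with R_A=17/3, M_A=0 = (17/3)·(16/5) - 0 - 17 = 17/15 kN·m
Load 4 — applied couple M₀=13 kN·m at a=3 m (b=L-a=1):
  M_4 = R_Ax - M_A - M₀  [x>a] with R_A=117/32, M_A=65/16 = (117/32)·(16/5) - (65/16) - 13 = -429/80 kN·m
Superposition: M = Σ M_i = -124699/30000 kN·m ≈ -4.156633 kN·m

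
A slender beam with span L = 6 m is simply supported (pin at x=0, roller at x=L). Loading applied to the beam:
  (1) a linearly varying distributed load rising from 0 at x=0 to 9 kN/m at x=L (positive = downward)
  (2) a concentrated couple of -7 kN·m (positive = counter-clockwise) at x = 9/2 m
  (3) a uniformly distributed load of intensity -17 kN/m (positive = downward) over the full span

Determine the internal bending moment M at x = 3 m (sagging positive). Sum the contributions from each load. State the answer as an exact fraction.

M(3) = -239/4 kN·m

Load 1 — triangular load w₀=9 kN/m (0→w₀ over full span):
  M_1 = w₀Lx/6 - w₀x³/(6L) = 9·6·3/6 - 9·3³/(6·6) = 81/4 kN·m
Load 2 — applied couple M₀=-7 kN·m at a=9/2 m (b=L-a=3/2):
  M_2 = M₀x/L  [x≤a] = (-7)·3/6 = -7/2 kN·m
Load 3 — uniform load w=-17 kN/m over full span:
  M_3 = wx(L-x)/2 = (-17)·3·(6-3)/2 = -153/2 kN·m
Superposition: M = Σ M_i = -239/4 kN·m ≈ -59.750000 kN·m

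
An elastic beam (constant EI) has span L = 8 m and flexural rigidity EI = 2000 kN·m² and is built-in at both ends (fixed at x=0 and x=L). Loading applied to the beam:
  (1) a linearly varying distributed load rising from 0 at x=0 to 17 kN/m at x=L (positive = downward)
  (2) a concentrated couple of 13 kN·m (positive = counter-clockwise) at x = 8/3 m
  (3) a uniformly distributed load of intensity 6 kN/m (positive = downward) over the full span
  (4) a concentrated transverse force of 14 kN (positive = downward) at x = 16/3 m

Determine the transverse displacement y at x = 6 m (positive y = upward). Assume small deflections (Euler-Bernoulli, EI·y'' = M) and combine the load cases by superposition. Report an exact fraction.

y(6) = -85601/1620000 m

Load 1 — triangular load w₀=17 kN/m (0→w₀ over full span):
  y_1 = -w₀x²(L-x)²(x+2L)/(120LEI) = -17·6²·(8-6)²·(6+2·8)/(120·8·2000) = -561/20000 m
Load 2 — applied couple M₀=13 kN·m at a=8/3 m (b=L-a=16/3):
  y_2 = (R_Ax³/6 - M_Ax²/2 - M₀(x-a)²/2)/EI  [x>a] with R_A=13/6, M_A=0 = ((13/6)·6³/6 - 0·6²/2 - 13·(6-(8/3))²/2)/2000 = 13/4500 m
Load 3 — uniform load w=6 kN/m over full span:
  y_3 = -wx²(L-x)²/(24EI) = -6·6²·(8-6)²/(24·2000) = -9/500 m
Load 4 — point force P=14 kN at a=16/3 m (b=L-a=8/3):
  y_4 = -Pa²(L-x)²(3bL-(3b+a)(L-x))/(6L³EI)  [x>a] = -14·(16/3)²·(8-6)²·(3·(8/3)·8-(3·(8/3)+(16/3))·(8-6))/(6·8³·2000) = -98/10125 m
Superposition: y = Σ y_i = -85601/1620000 m ≈ -0.052840 m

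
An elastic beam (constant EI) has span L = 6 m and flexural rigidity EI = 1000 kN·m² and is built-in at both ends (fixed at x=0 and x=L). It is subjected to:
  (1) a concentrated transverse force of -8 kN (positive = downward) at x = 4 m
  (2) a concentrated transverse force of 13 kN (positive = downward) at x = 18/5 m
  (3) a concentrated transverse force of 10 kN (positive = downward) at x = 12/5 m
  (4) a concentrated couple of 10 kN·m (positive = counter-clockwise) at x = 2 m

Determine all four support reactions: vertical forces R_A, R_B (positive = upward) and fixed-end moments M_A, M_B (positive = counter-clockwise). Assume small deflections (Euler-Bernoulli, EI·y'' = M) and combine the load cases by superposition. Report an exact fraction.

R_A = 37814/3375 kN, M_A = 14144/1125 kN·m, R_B = 12811/3375 kN, M_B = -7366/1125 kN·m

Load 1 — point force P=-8 kN at a=4 m (b=L-a=2):
  R_A = Pb²(3a+b)/L³ = (-8)·2²·(3·4+2)/6³ = -56/27 kN
  M_A = Pab²/L² = (-8)·4·2²/6² = -32/9 kN·m
  R_B = Pa²(a+3b)/L³ = (-8)·4²·(4+3·2)/6³ = -160/27 kN
  M_B = -Pa²b/L² = -(-8)·4²·2/6² = 64/9 kN·m
Load 2 — point force P=13 kN at a=18/5 m (b=L-a=12/5):
  R_A = Pb²(3a+b)/L³ = 13·(12/5)²·(3·(18/5)+(12/5))/6³ = 572/125 kN
  M_A = Pab²/L² = 13·(18/5)·(12/5)²/6² = 936/125 kN·m
  R_B = Pa²(a+3b)/L³ = 13·(18/5)²·((18/5)+3·(12/5))/6³ = 1053/125 kN
  M_B = -Pa²b/L² = -13·(18/5)²·(12/5)/6² = -1404/125 kN·m
Load 3 — point force P=10 kN at a=12/5 m (b=L-a=18/5):
  R_A = Pb²(3a+b)/L³ = 10·(18/5)²·(3·(12/5)+(18/5))/6³ = 162/25 kN
  M_A = Pab²/L² = 10·(12/5)·(18/5)²/6² = 216/25 kN·m
  R_B = Pa²(a+3b)/L³ = 10·(12/5)²·((12/5)+3·(18/5))/6³ = 88/25 kN
  M_B = -Pa²b/L² = -10·(12/5)²·(18/5)/6² = -144/25 kN·m
Load 4 — applied couple M₀=10 kN·m at a=2 m (b=L-a=4):
  R_A = 6M₀ab/L³ = 6·10·2·4/6³ = 20/9 kN
  M_A = M₀b(2a-b)/L² = 10·4·(2·2-4)/6² = 0 kN·m
  R_B = -6M₀ab/L³ = -6·10·2·4/6³ = -20/9 kN
  M_B = M₀a(2b-a)/L² = 10·2·(2·4-2)/6² = 10/3 kN·m
Superposition: R_A = 37814/3375 kN, M_A = 14144/1125 kN·m, R_B = 12811/3375 kN, M_B = -7366/1125 kN·m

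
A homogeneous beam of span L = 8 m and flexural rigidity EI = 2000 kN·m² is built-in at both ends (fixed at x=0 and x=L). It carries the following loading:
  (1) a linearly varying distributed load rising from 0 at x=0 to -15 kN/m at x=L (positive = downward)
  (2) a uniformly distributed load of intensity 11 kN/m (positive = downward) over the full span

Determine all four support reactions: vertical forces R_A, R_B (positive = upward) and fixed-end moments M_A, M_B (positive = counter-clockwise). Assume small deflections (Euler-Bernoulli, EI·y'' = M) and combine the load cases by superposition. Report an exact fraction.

Load 1 — triangular load w₀=-15 kN/m (0→w₀ over full span):
  R_A = 3w₀L/20 = 3·(-15)·8/20 = -18 kN
  M_A = w₀L²/30 = (-15)·8²/30 = -32 kN·m
  R_B = 7w₀L/20 = 7·(-15)·8/20 = -42 kN
  M_B = -w₀L²/20 = -(-15)·8²/20 = 48 kN·m
Load 2 — uniform load w=11 kN/m over full span:
  R_A = wL/2 = 11·8/2 = 44 kN
  M_A = wL²/12 = 11·8²/12 = 176/3 kN·m
  R_B = wL/2 = 11·8/2 = 44 kN
  M_B = -wL²/12 = -11·8²/12 = -176/3 kN·m
Superposition: R_A = 26 kN, M_A = 80/3 kN·m, R_B = 2 kN, M_B = -32/3 kN·m

R_A = 26 kN, M_A = 80/3 kN·m, R_B = 2 kN, M_B = -32/3 kN·m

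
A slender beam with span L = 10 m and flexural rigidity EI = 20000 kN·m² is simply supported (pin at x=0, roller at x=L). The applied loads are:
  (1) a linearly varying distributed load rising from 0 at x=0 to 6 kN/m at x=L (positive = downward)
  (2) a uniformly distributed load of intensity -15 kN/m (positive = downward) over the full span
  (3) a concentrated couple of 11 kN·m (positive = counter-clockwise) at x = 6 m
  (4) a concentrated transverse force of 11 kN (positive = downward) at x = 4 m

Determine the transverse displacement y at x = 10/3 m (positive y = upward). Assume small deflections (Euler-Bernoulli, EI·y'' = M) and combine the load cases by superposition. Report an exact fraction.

y(10/3) = 34913/607500 m

Load 1 — triangular load w₀=6 kN/m (0→w₀ over full span):
  y_1 = -w₀x(7L⁴-10L²x²+3x⁴)/(360LEI) = -6·(10/3)·(7·10⁴-10·10²·(10/3)²+3·(10/3)⁴)/(360·10·20000) = -4/243 m
Load 2 — uniform load w=-15 kN/m over full span:
  y_2 = -wx(L³-2Lx²+x³)/(24EI) = -(-15)·(10/3)·(10³-2·10·(10/3)²+(10/3)³)/(24·20000) = 55/648 m
Load 3 — applied couple M₀=11 kN·m at a=6 m (b=L-a=4):
  y_3 = (M₀x³/(6L)+C₁x)/EI  [x≤a] with C₁=M₀(3b²-L²)/(6L)=-143/15 = (11·(10/3)³/(6·10)+(-143/15)·(10/3))/20000 = -253/202500 m
Load 4 — point force P=11 kN at a=4 m (b=L-a=6):
  y_4 = -Pbx(L²-b²-x²)/(6LEI)  [x≤a] = -11·6·(10/3)·(10²-6²-(10/3)²)/(6·10·20000) = -1309/135000 m
Superposition: y = Σ y_i = 34913/607500 m ≈ 0.057470 m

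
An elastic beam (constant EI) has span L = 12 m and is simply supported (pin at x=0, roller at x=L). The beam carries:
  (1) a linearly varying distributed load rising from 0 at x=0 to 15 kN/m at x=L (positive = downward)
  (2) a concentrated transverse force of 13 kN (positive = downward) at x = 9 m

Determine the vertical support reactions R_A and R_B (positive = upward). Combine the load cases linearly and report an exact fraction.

Load 1 — triangular load w₀=15 kN/m (0→w₀ over full span):
  R_A = w₀L/6 = 15·12/6 = 30 kN
  R_B = w₀L/3 = 15·12/3 = 60 kN
Load 2 — point force P=13 kN at a=9 m (b=L-a=3):
  R_A = Pb/L = 13·3/12 = 13/4 kN
  R_B = Pa/L = 13·9/12 = 39/4 kN
Superposition: R_A = 133/4 kN, R_B = 279/4 kN

R_A = 133/4 kN, R_B = 279/4 kN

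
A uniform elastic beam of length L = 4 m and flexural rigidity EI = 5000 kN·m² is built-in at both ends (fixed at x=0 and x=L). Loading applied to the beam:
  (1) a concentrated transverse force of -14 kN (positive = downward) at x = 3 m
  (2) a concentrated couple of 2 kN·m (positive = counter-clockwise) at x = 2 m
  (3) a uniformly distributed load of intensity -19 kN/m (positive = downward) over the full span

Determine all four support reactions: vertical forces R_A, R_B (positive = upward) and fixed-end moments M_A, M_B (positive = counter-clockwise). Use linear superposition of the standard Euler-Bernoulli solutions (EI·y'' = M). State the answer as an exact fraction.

R_A = -631/16 kN, M_A = -659/24 kN·m, R_B = -809/16 kN, M_B = 809/24 kN·m

Load 1 — point force P=-14 kN at a=3 m (b=L-a=1):
  R_A = Pb²(3a+b)/L³ = (-14)·1²·(3·3+1)/4³ = -35/16 kN
  M_A = Pab²/L² = (-14)·3·1²/4² = -21/8 kN·m
  R_B = Pa²(a+3b)/L³ = (-14)·3²·(3+3·1)/4³ = -189/16 kN
  M_B = -Pa²b/L² = -(-14)·3²·1/4² = 63/8 kN·m
Load 2 — applied couple M₀=2 kN·m at a=2 m (b=L-a=2):
  R_A = 6M₀ab/L³ = 6·2·2·2/4³ = 3/4 kN
  M_A = M₀b(2a-b)/L² = 2·2·(2·2-2)/4² = 1/2 kN·m
  R_B = -6M₀ab/L³ = -6·2·2·2/4³ = -3/4 kN
  M_B = M₀a(2b-a)/L² = 2·2·(2·2-2)/4² = 1/2 kN·m
Load 3 — uniform load w=-19 kN/m over full span:
  R_A = wL/2 = (-19)·4/2 = -38 kN
  M_A = wL²/12 = (-19)·4²/12 = -76/3 kN·m
  R_B = wL/2 = (-19)·4/2 = -38 kN
  M_B = -wL²/12 = -(-19)·4²/12 = 76/3 kN·m
Superposition: R_A = -631/16 kN, M_A = -659/24 kN·m, R_B = -809/16 kN, M_B = 809/24 kN·m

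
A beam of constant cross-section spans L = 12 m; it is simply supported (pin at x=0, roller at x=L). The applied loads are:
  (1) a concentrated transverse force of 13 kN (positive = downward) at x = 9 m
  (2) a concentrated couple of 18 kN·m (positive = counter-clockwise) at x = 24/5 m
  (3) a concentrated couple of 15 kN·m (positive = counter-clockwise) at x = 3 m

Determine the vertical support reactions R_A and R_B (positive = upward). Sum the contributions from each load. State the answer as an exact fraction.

Load 1 — point force P=13 kN at a=9 m (b=L-a=3):
  R_A = Pb/L = 13·3/12 = 13/4 kN
  R_B = Pa/L = 13·9/12 = 39/4 kN
Load 2 — applied couple M₀=18 kN·m at a=24/5 m (b=L-a=36/5):
  R_A = M₀/L = 18/12 = 3/2 kN
  R_B = -M₀/L = -18/12 = -3/2 kN
Load 3 — applied couple M₀=15 kN·m at a=3 m (b=L-a=9):
  R_A = M₀/L = 15/12 = 5/4 kN
  R_B = -M₀/L = -15/12 = -5/4 kN
Superposition: R_A = 6 kN, R_B = 7 kN

R_A = 6 kN, R_B = 7 kN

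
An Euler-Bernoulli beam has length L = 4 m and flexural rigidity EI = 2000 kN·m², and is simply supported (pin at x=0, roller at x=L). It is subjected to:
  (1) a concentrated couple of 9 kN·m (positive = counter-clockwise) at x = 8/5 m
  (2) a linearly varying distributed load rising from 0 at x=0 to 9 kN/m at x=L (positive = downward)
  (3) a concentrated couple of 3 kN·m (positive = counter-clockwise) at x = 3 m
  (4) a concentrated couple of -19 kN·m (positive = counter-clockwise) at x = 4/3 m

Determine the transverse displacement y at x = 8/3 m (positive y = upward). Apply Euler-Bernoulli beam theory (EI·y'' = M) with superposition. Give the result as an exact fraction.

Load 1 — applied couple M₀=9 kN·m at a=8/5 m (b=L-a=12/5):
  y_1 = (M₀x³/(6L)-M₀(x-a)²/2+C₁x)/EI  [x>a] with C₁=M₀(3b²-L²)/(6L)=12/25 = (9·(8/3)³/(6·4)-9·((8/3)-(8/5))²/2+(12/25)·(8/3))/2000 = 46/28125 m
Load 2 — triangular load w₀=9 kN/m (0→w₀ over full span):
  y_2 = -w₀x(7L⁴-10L²x²+3x⁴)/(360LEI) = -9·(8/3)·(7·4⁴-10·4²·(8/3)²+3·(8/3)⁴)/(360·4·2000) = -68/10125 m
Load 3 — applied couple M₀=3 kN·m at a=3 m (b=L-a=1):
  y_3 = (M₀x³/(6L)+C₁x)/EI  [x≤a] with C₁=M₀(3b²-L²)/(6L)=-13/8 = (3·(8/3)³/(6·4)+(-13/8)·(8/3))/2000 = -53/54000 m
Load 4 — applied couple M₀=-19 kN·m at a=4/3 m (b=L-a=8/3):
  y_4 = (M₀x³/(6L)-M₀(x-a)²/2+C₁x)/EI  [x>a] with C₁=M₀(3b²-L²)/(6L)=-38/9 = ((-19)·(8/3)³/(6·4)-(-19)·((8/3)-(4/3))²/2+(-38/9)·(8/3))/2000 = -19/4050 m
Superposition: y = Σ y_i = -1613/150000 m ≈ -0.010753 m

y(8/3) = -1613/150000 m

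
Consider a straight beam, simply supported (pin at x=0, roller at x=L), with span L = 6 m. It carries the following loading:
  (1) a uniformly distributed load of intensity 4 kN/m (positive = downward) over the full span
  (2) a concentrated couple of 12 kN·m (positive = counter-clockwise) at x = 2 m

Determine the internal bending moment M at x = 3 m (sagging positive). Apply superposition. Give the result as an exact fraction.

M(3) = 12 kN·m

Load 1 — uniform load w=4 kN/m over full span:
  M_1 = wx(L-x)/2 = 4·3·(6-3)/2 = 18 kN·m
Load 2 — applied couple M₀=12 kN·m at a=2 m (b=L-a=4):
  M_2 = M₀x/L - M₀  [x>a] = 12·3/6 - 12 = -6 kN·m
Superposition: M = Σ M_i = 12 kN·m ≈ 12.000000 kN·m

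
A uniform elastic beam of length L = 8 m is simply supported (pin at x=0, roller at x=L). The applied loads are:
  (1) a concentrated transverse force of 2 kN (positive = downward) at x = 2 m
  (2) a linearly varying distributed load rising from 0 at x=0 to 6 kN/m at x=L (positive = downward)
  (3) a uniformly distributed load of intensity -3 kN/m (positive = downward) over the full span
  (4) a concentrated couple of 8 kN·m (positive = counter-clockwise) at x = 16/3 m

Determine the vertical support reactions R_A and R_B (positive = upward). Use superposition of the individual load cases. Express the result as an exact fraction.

R_A = -3/2 kN, R_B = 7/2 kN

Load 1 — point force P=2 kN at a=2 m (b=L-a=6):
  R_A = Pb/L = 2·6/8 = 3/2 kN
  R_B = Pa/L = 2·2/8 = 1/2 kN
Load 2 — triangular load w₀=6 kN/m (0→w₀ over full span):
  R_A = w₀L/6 = 6·8/6 = 8 kN
  R_B = w₀L/3 = 6·8/3 = 16 kN
Load 3 — uniform load w=-3 kN/m over full span:
  R_A = wL/2 = (-3)·8/2 = -12 kN
  R_B = wL/2 = (-3)·8/2 = -12 kN
Load 4 — applied couple M₀=8 kN·m at a=16/3 m (b=L-a=8/3):
  R_A = M₀/L = 8/8 = 1 kN
  R_B = -M₀/L = -8/8 = -1 kN
Superposition: R_A = -3/2 kN, R_B = 7/2 kN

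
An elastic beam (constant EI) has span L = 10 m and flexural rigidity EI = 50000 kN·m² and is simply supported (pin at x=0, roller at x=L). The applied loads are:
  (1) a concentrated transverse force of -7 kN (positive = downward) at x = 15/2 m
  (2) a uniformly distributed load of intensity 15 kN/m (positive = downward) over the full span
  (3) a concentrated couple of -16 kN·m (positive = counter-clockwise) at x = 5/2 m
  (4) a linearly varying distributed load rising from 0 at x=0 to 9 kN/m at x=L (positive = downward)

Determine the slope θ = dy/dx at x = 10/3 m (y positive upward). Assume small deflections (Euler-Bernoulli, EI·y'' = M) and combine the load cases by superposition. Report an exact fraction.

θ(10/3) = -1511/192000 rad

Load 1 — point force P=-7 kN at a=15/2 m (b=L-a=5/2):
  θ_1 = -Pb(L²-b²-3x²)/(6LEI)  [x≤a] = -(-7)·(5/2)·(10²-(5/2)²-3·(10/3)²)/(6·10·50000) = 203/576000 rad
Load 2 — uniform load w=15 kN/m over full span:
  θ_2 = -w(L³-6Lx²+4x³)/(24EI) = -15·(10³-6·10·(10/3)²+4·(10/3)³)/(24·50000) = -13/2160 rad
Load 3 — applied couple M₀=-16 kN·m at a=5/2 m (b=L-a=15/2):
  θ_3 = (M₀x²/(2L)-M₀(x-a)+C₁)/EI  [x>a] with C₁=M₀(3b²-L²)/(6L)=-55/3 = ((-16)·(10/3)²/(2·10)-(-16)·((10/3)-(5/2))+(-55/3))/50000 = -1/3600 rad
Load 4 — triangular load w₀=9 kN/m (0→w₀ over full span):
  θ_4 = -w₀(7L⁴-30L²x²+15x⁴)/(360LEI) = -9·(7·10⁴-30·10²·(10/3)²+15·(10/3)⁴)/(360·10·50000) = -13/6750 rad
Superposition: θ = Σ θ_i = -1511/192000 rad ≈ -0.007870 rad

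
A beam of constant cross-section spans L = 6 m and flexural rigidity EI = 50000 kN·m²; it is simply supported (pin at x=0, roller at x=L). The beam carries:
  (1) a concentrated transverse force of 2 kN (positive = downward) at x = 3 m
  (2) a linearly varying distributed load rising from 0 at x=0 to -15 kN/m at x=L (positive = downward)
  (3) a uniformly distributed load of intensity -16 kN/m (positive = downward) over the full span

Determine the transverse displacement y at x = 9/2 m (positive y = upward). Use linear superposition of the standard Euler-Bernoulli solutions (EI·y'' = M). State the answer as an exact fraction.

y(9/2) = 143523/25600000 m

Load 1 — point force P=2 kN at a=3 m (b=L-a=3):
  y_1 = -Pa(L-x)(2Lx-a²-x²)/(6LEI)  [x>a] = -2·3·(6-(9/2))·(2·6·(9/2)-3²-(9/2)²)/(6·6·50000) = -99/800000 m
Load 2 — triangular load w₀=-15 kN/m (0→w₀ over full span):
  y_2 = -w₀x(7L⁴-10L²x²+3x⁴)/(360LEI) = -(-15)·(9/2)·(7·6⁴-10·6²·(9/2)²+3·(9/2)⁴)/(360·6·50000) = 9639/5120000 m
Load 3 — uniform load w=-16 kN/m over full span:
  y_3 = -wx(L³-2Lx²+x³)/(24EI) = -(-16)·(9/2)·(6³-2·6·(9/2)²+(9/2)³)/(24·50000) = 1539/400000 m
Superposition: y = Σ y_i = 143523/25600000 m ≈ 0.005606 m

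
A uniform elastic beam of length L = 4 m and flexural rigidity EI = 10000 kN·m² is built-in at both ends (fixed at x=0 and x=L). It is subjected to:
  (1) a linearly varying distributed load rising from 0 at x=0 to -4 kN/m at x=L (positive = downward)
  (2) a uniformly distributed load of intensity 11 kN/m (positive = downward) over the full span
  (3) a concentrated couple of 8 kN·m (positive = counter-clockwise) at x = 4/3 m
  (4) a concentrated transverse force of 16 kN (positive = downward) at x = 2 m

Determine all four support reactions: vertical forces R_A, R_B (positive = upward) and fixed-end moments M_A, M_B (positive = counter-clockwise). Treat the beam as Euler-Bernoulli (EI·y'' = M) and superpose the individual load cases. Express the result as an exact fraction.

Load 1 — triangular load w₀=-4 kN/m (0→w₀ over full span):
  R_A = 3w₀L/20 = 3·(-4)·4/20 = -12/5 kN
  M_A = w₀L²/30 = (-4)·4²/30 = -32/15 kN·m
  R_B = 7w₀L/20 = 7·(-4)·4/20 = -28/5 kN
  M_B = -w₀L²/20 = -(-4)·4²/20 = 16/5 kN·m
Load 2 — uniform load w=11 kN/m over full span:
  R_A = wL/2 = 11·4/2 = 22 kN
  M_A = wL²/12 = 11·4²/12 = 44/3 kN·m
  R_B = wL/2 = 11·4/2 = 22 kN
  M_B = -wL²/12 = -11·4²/12 = -44/3 kN·m
Load 3 — applied couple M₀=8 kN·m at a=4/3 m (b=L-a=8/3):
  R_A = 6M₀ab/L³ = 6·8·(4/3)·(8/3)/4³ = 8/3 kN
  M_A = M₀b(2a-b)/L² = 8·(8/3)·(2·(4/3)-(8/3))/4² = 0 kN·m
  R_B = -6M₀ab/L³ = -6·8·(4/3)·(8/3)/4³ = -8/3 kN
  M_B = M₀a(2b-a)/L² = 8·(4/3)·(2·(8/3)-(4/3))/4² = 8/3 kN·m
Load 4 — point force P=16 kN at a=2 m (b=L-a=2):
  R_A = Pb²(3a+b)/L³ = 16·2²·(3·2+2)/4³ = 8 kN
  M_A = Pab²/L² = 16·2·2²/4² = 8 kN·m
  R_B = Pa²(a+3b)/L³ = 16·2²·(2+3·2)/4³ = 8 kN
  M_B = -Pa²b/L² = -16·2²·2/4² = -8 kN·m
Superposition: R_A = 454/15 kN, M_A = 308/15 kN·m, R_B = 326/15 kN, M_B = -84/5 kN·m

R_A = 454/15 kN, M_A = 308/15 kN·m, R_B = 326/15 kN, M_B = -84/5 kN·m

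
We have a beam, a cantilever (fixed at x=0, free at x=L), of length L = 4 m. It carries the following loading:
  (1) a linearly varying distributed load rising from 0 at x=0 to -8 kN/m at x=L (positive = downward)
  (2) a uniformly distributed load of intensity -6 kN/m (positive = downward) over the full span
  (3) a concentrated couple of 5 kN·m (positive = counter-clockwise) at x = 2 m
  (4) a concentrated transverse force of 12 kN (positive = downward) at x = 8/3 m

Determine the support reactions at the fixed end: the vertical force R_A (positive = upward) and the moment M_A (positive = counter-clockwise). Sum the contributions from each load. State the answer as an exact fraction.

Load 1 — triangular load w₀=-8 kN/m (0→w₀ over full span):
  R_A = w₀L/2 = (-8)·4/2 = -16 kN
  M_A = w₀L²/3 = (-8)·4²/3 = -128/3 kN·m
Load 2 — uniform load w=-6 kN/m over full span:
  R_A = wL = (-6)·4 = -24 kN
  M_A = wL²/2 = (-6)·4²/2 = -48 kN·m
Load 3 — applied couple M₀=5 kN·m at a=2 m (b=L-a=2):
  R_A = 0 kN
  M_A = -M₀ = -5 kN·m
Load 4 — point force P=12 kN at a=8/3 m (b=L-a=4/3):
  R_A = P = 12 kN
  M_A = Pa = 12·(8/3) = 32 kN·m
Superposition: R_A = -28 kN, M_A = -191/3 kN·m

R_A = -28 kN, M_A = -191/3 kN·m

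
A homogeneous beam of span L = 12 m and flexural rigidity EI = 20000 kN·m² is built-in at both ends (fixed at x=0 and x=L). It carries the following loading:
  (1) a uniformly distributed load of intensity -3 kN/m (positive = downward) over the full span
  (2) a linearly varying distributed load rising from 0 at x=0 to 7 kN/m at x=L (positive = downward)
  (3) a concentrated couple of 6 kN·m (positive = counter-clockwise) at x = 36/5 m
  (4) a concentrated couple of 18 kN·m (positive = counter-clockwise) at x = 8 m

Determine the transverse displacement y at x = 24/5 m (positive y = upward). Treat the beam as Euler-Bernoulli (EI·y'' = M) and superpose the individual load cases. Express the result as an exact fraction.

Load 1 — uniform load w=-3 kN/m over full span:
  y_1 = -wx²(L-x)²/(24EI) = -(-3)·(24/5)²·(12-(24/5))²/(24·20000) = 2916/390625 m
Load 2 — triangular load w₀=7 kN/m (0→w₀ over full span):
  y_2 = -w₀x²(L-x)²(x+2L)/(120LEI) = -7·(24/5)²·(12-(24/5))²·((24/5)+2·12)/(120·12·20000) = -81648/9765625 m
Load 3 — applied couple M₀=6 kN·m at a=36/5 m (b=L-a=24/5):
  y_3 = (R_Ax³/6 - M_Ax²/2)/EI  [x≤a] with R_A=18/25, M_A=48/25 = ((18/25)·(24/5)³/6 - (48/25)·(24/5)²/2)/20000 = -864/1953125 m
Load 4 — applied couple M₀=18 kN·m at a=8 m (b=L-a=4):
  y_4 = (R_Ax³/6 - M_Ax²/2)/EI  [x≤a] with R_A=2, M_A=6 = (2·(24/5)³/6 - 6·(24/5)²/2)/20000 = -126/78125 m
Superposition: y = Σ y_i = -28818/9765625 m ≈ -0.002951 m

y(24/5) = -28818/9765625 m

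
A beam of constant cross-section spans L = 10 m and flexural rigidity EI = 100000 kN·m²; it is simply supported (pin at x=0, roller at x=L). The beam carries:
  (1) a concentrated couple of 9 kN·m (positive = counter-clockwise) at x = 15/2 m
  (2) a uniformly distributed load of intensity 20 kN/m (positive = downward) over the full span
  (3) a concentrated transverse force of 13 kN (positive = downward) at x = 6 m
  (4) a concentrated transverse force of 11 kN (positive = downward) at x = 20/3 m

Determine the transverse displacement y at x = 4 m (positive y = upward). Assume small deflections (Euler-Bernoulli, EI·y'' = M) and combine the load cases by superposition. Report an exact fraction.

y(4) = -4751551/162000000 m

Load 1 — applied couple M₀=9 kN·m at a=15/2 m (b=L-a=5/2):
  y_1 = (M₀x³/(6L)+C₁x)/EI  [x≤a] with C₁=M₀(3b²-L²)/(6L)=-195/16 = (9·4³/(6·10)+(-195/16)·4)/100000 = -783/2000000 m
Load 2 — uniform load w=20 kN/m over full span:
  y_2 = -wx(L³-2Lx²+x³)/(24EI) = -20·4·(10³-2·10·4²+4³)/(24·100000) = -31/1250 m
Load 3 — point force P=13 kN at a=6 m (b=L-a=4):
  y_3 = -Pbx(L²-b²-x²)/(6LEI)  [x≤a] = -13·4·4·(10²-4²-4²)/(6·10·100000) = -221/93750 m
Load 4 — point force P=11 kN at a=20/3 m (b=L-a=10/3):
  y_4 = -Pbx(L²-b²-x²)/(6LEI)  [x≤a] = -11·(10/3)·4·(10²-(10/3)²-4²)/(6·10·100000) = -451/253125 m
Superposition: y = Σ y_i = -4751551/162000000 m ≈ -0.029331 m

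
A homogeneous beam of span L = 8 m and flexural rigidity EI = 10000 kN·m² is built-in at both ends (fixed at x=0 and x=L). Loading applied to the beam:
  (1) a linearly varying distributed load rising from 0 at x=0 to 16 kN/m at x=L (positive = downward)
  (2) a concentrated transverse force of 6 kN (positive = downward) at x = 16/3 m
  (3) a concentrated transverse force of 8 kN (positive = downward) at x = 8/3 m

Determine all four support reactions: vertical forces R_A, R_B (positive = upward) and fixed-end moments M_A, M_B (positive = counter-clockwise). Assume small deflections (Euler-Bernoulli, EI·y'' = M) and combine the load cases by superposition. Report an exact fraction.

R_A = 3602/135 kN, M_A = 6368/135 kN·m, R_B = 6928/135 kN, M_B = -8512/135 kN·m

Load 1 — triangular load w₀=16 kN/m (0→w₀ over full span):
  R_A = 3w₀L/20 = 3·16·8/20 = 96/5 kN
  M_A = w₀L²/30 = 16·8²/30 = 512/15 kN·m
  R_B = 7w₀L/20 = 7·16·8/20 = 224/5 kN
  M_B = -w₀L²/20 = -16·8²/20 = -256/5 kN·m
Load 2 — point force P=6 kN at a=16/3 m (b=L-a=8/3):
  R_A = Pb²(3a+b)/L³ = 6·(8/3)²·(3·(16/3)+(8/3))/8³ = 14/9 kN
  M_A = Pab²/L² = 6·(16/3)·(8/3)²/8² = 32/9 kN·m
  R_B = Pa²(a+3b)/L³ = 6·(16/3)²·((16/3)+3·(8/3))/8³ = 40/9 kN
  M_B = -Pa²b/L² = -6·(16/3)²·(8/3)/8² = -64/9 kN·m
Load 3 — point force P=8 kN at a=8/3 m (b=L-a=16/3):
  R_A = Pb²(3a+b)/L³ = 8·(16/3)²·(3·(8/3)+(16/3))/8³ = 160/27 kN
  M_A = Pab²/L² = 8·(8/3)·(16/3)²/8² = 256/27 kN·m
  R_B = Pa²(a+3b)/L³ = 8·(8/3)²·((8/3)+3·(16/3))/8³ = 56/27 kN
  M_B = -Pa²b/L² = -8·(8/3)²·(16/3)/8² = -128/27 kN·m
Superposition: R_A = 3602/135 kN, M_A = 6368/135 kN·m, R_B = 6928/135 kN, M_B = -8512/135 kN·m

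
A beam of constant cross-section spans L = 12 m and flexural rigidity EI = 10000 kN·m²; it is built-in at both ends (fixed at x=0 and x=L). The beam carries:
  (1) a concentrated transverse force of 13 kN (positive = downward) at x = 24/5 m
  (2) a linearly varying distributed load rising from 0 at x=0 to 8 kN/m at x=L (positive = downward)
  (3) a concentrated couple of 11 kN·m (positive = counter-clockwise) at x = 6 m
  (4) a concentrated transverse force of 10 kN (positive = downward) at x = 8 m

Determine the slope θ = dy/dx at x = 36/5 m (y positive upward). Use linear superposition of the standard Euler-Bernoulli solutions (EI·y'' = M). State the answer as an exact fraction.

Load 1 — point force P=13 kN at a=24/5 m (b=L-a=36/5):
  θ_1 = Pa²(L-x)(2bL-(3b+a)(L-x))/(2L³EI)  [x>a] = 13·(24/5)²·(12-(36/5))·(2·(36/5)·12-(3·(36/5)+(24/5))·(12-(36/5)))/(2·12³·10000) = 3744/1953125 rad
Load 2 — triangular load w₀=8 kN/m (0→w₀ over full span):
  θ_2 = -w₀(2x(L-x)(L-2x)(x+2L)+x²(L-x)²)/(120LEI) = -8·(2·(36/5)·(12-(36/5))·(12-2·(36/5))·((36/5)+2·12)+(36/5)²·(12-(36/5))²)/(120·12·10000) = 864/390625 rad
Load 3 — applied couple M₀=11 kN·m at a=6 m (b=L-a=6):
  θ_3 = (R_Ax²/2 - M_Ax - M₀(x-a))/EI  [x>a] with R_A=11/8, M_A=11/4 = ((11/8)·(36/5)²/2 - (11/4)·(36/5) - 11·((36/5)-6))/10000 = 33/125000 rad
Load 4 — point force P=10 kN at a=8 m (b=L-a=4):
  θ_4 = -Pb²x(2aL-(3a+b)x)/(2L³EI)  [x≤a] = -10·4²·(36/5)·(2·8·12-(3·8+4)·(36/5))/(2·12³·10000) = 1/3125 rad
Superposition: θ = Σ θ_i = 73637/15625000 rad ≈ 0.004713 rad

θ(36/5) = 73637/15625000 rad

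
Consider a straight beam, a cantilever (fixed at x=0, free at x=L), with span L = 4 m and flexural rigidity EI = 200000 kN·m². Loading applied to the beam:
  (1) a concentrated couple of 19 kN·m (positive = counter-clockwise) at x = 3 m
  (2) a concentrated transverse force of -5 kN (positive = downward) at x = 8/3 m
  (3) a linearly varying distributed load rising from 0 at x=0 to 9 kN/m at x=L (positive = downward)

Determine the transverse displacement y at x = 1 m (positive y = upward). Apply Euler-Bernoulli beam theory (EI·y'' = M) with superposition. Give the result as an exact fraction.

Load 1 — applied couple M₀=19 kN·m at a=3 m (b=L-a=1):
  y_1 = M₀x²/(2EI)  [x≤a] = 19·1²/(2·200000) = 19/400000 m
Load 2 — point force P=-5 kN at a=8/3 m (b=L-a=4/3):
  y_2 = -Px²(3a-x)/(6EI)  [x≤a] = -(-5)·1²·(3·(8/3)-1)/(6·200000) = 7/240000 m
Load 3 — triangular load w₀=9 kN/m (0→w₀ over full span):
  y_3 = (w₀Lx³/12-w₀L²x²/6-w₀x⁵/(120L))/EI = (9·4·1³/12-9·4²·1²/6-9·1⁵/(120·4))/200000 = -3363/32000000 m
Superposition: y = Σ y_i = -2729/96000000 m ≈ -0.000028 m

y(1) = -2729/96000000 m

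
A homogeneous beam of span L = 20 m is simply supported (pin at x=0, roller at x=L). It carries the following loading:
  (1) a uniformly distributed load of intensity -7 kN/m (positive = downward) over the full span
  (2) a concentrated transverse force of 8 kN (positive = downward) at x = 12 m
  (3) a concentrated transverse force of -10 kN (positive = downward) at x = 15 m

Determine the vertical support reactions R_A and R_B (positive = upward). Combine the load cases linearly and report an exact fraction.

Load 1 — uniform load w=-7 kN/m over full span:
  R_A = wL/2 = (-7)·20/2 = -70 kN
  R_B = wL/2 = (-7)·20/2 = -70 kN
Load 2 — point force P=8 kN at a=12 m (b=L-a=8):
  R_A = Pb/L = 8·8/20 = 16/5 kN
  R_B = Pa/L = 8·12/20 = 24/5 kN
Load 3 — point force P=-10 kN at a=15 m (b=L-a=5):
  R_A = Pb/L = (-10)·5/20 = -5/2 kN
  R_B = Pa/L = (-10)·15/20 = -15/2 kN
Superposition: R_A = -693/10 kN, R_B = -727/10 kN

R_A = -693/10 kN, R_B = -727/10 kN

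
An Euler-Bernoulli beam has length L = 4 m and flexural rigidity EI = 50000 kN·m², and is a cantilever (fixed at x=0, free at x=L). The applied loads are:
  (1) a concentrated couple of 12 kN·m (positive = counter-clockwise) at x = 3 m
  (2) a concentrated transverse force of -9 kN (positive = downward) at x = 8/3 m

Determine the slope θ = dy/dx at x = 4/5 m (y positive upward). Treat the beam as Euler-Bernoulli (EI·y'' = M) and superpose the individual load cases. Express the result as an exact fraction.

θ(4/5) = 81/156250 rad

Load 1 — applied couple M₀=12 kN·m at a=3 m (b=L-a=1):
  θ_1 = M₀x/EI  [x≤a] = 12·(4/5)/50000 = 3/15625 rad
Load 2 — point force P=-9 kN at a=8/3 m (b=L-a=4/3):
  θ_2 = -Px(2a-x)/(2EI)  [x≤a] = -(-9)·(4/5)·(2·(8/3)-(4/5))/(2·50000) = 51/156250 rad
Superposition: θ = Σ θ_i = 81/156250 rad ≈ 0.000518 rad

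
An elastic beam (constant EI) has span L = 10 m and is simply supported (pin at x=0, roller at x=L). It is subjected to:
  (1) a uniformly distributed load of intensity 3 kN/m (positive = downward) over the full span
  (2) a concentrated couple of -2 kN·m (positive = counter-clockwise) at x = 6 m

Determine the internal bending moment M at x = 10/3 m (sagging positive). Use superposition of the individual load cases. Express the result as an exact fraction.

Load 1 — uniform load w=3 kN/m over full span:
  M_1 = wx(L-x)/2 = 3·(10/3)·(10-(10/3))/2 = 100/3 kN·m
Load 2 — applied couple M₀=-2 kN·m at a=6 m (b=L-a=4):
  M_2 = M₀x/L  [x≤a] = (-2)·(10/3)/10 = -2/3 kN·m
Superposition: M = Σ M_i = 98/3 kN·m ≈ 32.666667 kN·m

M(10/3) = 98/3 kN·m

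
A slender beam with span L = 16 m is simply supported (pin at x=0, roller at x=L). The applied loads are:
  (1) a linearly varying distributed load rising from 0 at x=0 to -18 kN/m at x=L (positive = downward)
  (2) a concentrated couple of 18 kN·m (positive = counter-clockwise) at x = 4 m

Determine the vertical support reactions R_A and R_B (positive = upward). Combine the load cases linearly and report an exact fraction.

Load 1 — triangular load w₀=-18 kN/m (0→w₀ over full span):
  R_A = w₀L/6 = (-18)·16/6 = -48 kN
  R_B = w₀L/3 = (-18)·16/3 = -96 kN
Load 2 — applied couple M₀=18 kN·m at a=4 m (b=L-a=12):
  R_A = M₀/L = 18/16 = 9/8 kN
  R_B = -M₀/L = -18/16 = -9/8 kN
Superposition: R_A = -375/8 kN, R_B = -777/8 kN

R_A = -375/8 kN, R_B = -777/8 kN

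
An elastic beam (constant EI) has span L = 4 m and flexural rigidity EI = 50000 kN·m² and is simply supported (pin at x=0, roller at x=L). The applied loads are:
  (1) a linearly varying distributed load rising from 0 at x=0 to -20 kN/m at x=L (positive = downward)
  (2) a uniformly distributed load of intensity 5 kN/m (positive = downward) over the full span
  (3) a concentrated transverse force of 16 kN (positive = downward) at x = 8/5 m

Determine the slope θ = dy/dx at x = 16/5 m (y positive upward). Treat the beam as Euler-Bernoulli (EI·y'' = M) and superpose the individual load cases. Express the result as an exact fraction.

θ(16/5) = 37/1406250 rad

Load 1 — triangular load w₀=-20 kN/m (0→w₀ over full span):
  θ_1 = -w₀(7L⁴-30L²x²+15x⁴)/(360LEI) = -(-20)·(7·4⁴-30·4²·(16/5)²+15·(16/5)⁴)/(360·4·50000) = -1514/3515625 rad
Load 2 — uniform load w=5 kN/m over full span:
  θ_2 = -w(L³-6Lx²+4x³)/(24EI) = -5·(4³-6·4·(16/5)²+4·(16/5)³)/(24·50000) = 33/156250 rad
Load 3 — point force P=16 kN at a=8/5 m (b=L-a=12/5):
  θ_3 = -Pa(2L²-6Lx+3x²+a²)/(6LEI)  [x>a] = -16·(8/5)·(2·4²-6·4·(16/5)+3·(16/5)²+(8/5)²)/(6·4·50000) = 96/390625 rad
Superposition: θ = Σ θ_i = 37/1406250 rad ≈ 0.000026 rad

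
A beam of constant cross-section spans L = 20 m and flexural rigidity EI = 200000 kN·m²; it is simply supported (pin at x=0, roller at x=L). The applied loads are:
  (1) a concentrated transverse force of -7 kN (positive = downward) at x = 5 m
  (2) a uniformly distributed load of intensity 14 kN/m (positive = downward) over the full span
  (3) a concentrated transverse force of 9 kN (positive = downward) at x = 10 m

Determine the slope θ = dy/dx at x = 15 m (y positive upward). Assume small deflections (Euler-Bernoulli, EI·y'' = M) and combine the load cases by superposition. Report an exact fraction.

θ(15) = 1579/96000 rad

Load 1 — point force P=-7 kN at a=5 m (b=L-a=15):
  θ_1 = -Pa(2L²-6Lx+3x²+a²)/(6LEI)  [x>a] = -(-7)·5·(2·20²-6·20·15+3·15²+5²)/(6·20·200000) = -7/16000 rad
Load 2 — uniform load w=14 kN/m over full span:
  θ_2 = -w(L³-6Lx²+4x³)/(24EI) = -14·(20³-6·20·15²+4·15³)/(24·200000) = 77/4800 rad
Load 3 — point force P=9 kN at a=10 m (b=L-a=10):
  θ_3 = -Pa(2L²-6Lx+3x²+a²)/(6LEI)  [x>a] = -9·10·(2·20²-6·20·15+3·15²+10²)/(6·20·200000) = 27/32000 rad
Superposition: θ = Σ θ_i = 1579/96000 rad ≈ 0.016448 rad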